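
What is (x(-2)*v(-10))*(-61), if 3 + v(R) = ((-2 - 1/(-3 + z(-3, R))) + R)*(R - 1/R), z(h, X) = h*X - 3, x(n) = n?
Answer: 567117/40 ≈ 14178.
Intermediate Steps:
z(h, X) = -3 + X*h (z(h, X) = X*h - 3 = -3 + X*h)
v(R) = -3 + (R - 1/R)*(-2 + R - 1/(-6 - 3*R)) (v(R) = -3 + ((-2 - 1/(-3 + (-3 + R*(-3)))) + R)*(R - 1/R) = -3 + ((-2 - 1/(-3 + (-3 - 3*R))) + R)*(R - 1/R) = -3 + ((-2 - 1/(-6 - 3*R)) + R)*(R - 1/R) = -3 + (-2 + R - 1/(-6 - 3*R))*(R - 1/R) = -3 + (R - 1/R)*(-2 + R - 1/(-6 - 3*R)))
(x(-2)*v(-10))*(-61) = -2*(11 - 23*(-10)² - 18*(-10) + 3*(-10)⁴)/(3*(-10)*(2 - 10))*(-61) = -2*(-1)*(11 - 23*100 + 180 + 3*10000)/(3*10*(-8))*(-61) = -2*(-1)*(-1)*(11 - 2300 + 180 + 30000)/(3*10*8)*(-61) = -2*(-1)*(-1)*27891/(3*10*8)*(-61) = -2*9297/80*(-61) = -9297/40*(-61) = 567117/40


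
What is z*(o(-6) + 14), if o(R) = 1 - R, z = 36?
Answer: 756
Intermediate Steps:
z*(o(-6) + 14) = 36*((1 - 1*(-6)) + 14) = 36*((1 + 6) + 14) = 36*(7 + 14) = 36*21 = 756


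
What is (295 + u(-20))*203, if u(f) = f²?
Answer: 141085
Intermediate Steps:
(295 + u(-20))*203 = (295 + (-20)²)*203 = (295 + 400)*203 = 695*203 = 141085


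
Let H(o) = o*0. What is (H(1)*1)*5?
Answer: 0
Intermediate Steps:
H(o) = 0
(H(1)*1)*5 = (0*1)*5 = 0*5 = 0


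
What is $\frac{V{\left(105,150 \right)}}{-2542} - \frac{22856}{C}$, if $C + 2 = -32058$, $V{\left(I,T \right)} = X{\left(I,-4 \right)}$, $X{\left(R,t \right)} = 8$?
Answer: $\frac{7230434}{10187065} \approx 0.70977$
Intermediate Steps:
$V{\left(I,T \right)} = 8$
$C = -32060$ ($C = -2 - 32058 = -32060$)
$\frac{V{\left(105,150 \right)}}{-2542} - \frac{22856}{C} = \frac{8}{-2542} - \frac{22856}{-32060} = 8 \left(- \frac{1}{2542}\right) - - \frac{5714}{8015} = - \frac{4}{1271} + \frac{5714}{8015} = \frac{7230434}{10187065}$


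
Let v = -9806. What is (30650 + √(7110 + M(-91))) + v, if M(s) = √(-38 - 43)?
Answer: 20844 + 3*√(790 + I) ≈ 20928.0 + 0.053368*I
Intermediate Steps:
M(s) = 9*I (M(s) = √(-81) = 9*I)
(30650 + √(7110 + M(-91))) + v = (30650 + √(7110 + 9*I)) - 9806 = 20844 + √(7110 + 9*I)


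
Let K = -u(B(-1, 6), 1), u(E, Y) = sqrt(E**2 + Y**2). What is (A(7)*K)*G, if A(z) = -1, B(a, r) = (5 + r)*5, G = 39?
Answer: 39*sqrt(3026) ≈ 2145.4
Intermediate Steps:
B(a, r) = 25 + 5*r
K = -sqrt(3026) (K = -sqrt((25 + 5*6)**2 + 1**2) = -sqrt((25 + 30)**2 + 1) = -sqrt(55**2 + 1) = -sqrt(3025 + 1) = -sqrt(3026) ≈ -55.009)
(A(7)*K)*G = -(-1)*sqrt(3026)*39 = sqrt(3026)*39 = 39*sqrt(3026)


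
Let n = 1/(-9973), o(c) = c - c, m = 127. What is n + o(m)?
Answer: -1/9973 ≈ -0.00010027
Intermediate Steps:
o(c) = 0
n = -1/9973 ≈ -0.00010027
n + o(m) = -1/9973 + 0 = -1/9973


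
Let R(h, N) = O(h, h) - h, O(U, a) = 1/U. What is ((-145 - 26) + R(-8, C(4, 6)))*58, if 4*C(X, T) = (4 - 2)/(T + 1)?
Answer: -37845/4 ≈ -9461.3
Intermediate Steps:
C(X, T) = 1/(2*(1 + T)) (C(X, T) = ((4 - 2)/(T + 1))/4 = (2/(1 + T))/4 = 1/(2*(1 + T)))
R(h, N) = 1/h - h
((-145 - 26) + R(-8, C(4, 6)))*58 = ((-145 - 26) + (1/(-8) - 1*(-8)))*58 = (-171 + (-⅛ + 8))*58 = (-171 + 63/8)*58 = -1305/8*58 = -37845/4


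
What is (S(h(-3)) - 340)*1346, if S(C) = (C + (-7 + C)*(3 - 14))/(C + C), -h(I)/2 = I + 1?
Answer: -1805659/4 ≈ -4.5142e+5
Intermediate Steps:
h(I) = -2 - 2*I (h(I) = -2*(I + 1) = -2*(1 + I) = -2 - 2*I)
S(C) = (77 - 10*C)/(2*C) (S(C) = (C + (-7 + C)*(-11))/((2*C)) = (C + (77 - 11*C))*(1/(2*C)) = (77 - 10*C)*(1/(2*C)) = (77 - 10*C)/(2*C))
(S(h(-3)) - 340)*1346 = ((-5 + 77/(2*(-2 - 2*(-3)))) - 340)*1346 = ((-5 + 77/(2*(-2 + 6))) - 340)*1346 = ((-5 + (77/2)/4) - 340)*1346 = ((-5 + (77/2)*(¼)) - 340)*1346 = ((-5 + 77/8) - 340)*1346 = (37/8 - 340)*1346 = -2683/8*1346 = -1805659/4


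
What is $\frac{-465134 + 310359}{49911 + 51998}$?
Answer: $- \frac{154775}{101909} \approx -1.5188$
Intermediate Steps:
$\frac{-465134 + 310359}{49911 + 51998} = - \frac{154775}{101909}$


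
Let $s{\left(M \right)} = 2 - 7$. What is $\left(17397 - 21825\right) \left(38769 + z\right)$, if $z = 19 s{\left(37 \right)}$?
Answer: $-171248472$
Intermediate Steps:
$s{\left(M \right)} = -5$ ($s{\left(M \right)} = 2 - 7 = -5$)
$z = -95$ ($z = 19 \left(-5\right) = -95$)
$\left(17397 - 21825\right) \left(38769 + z\right) = \left(17397 - 21825\right) \left(38769 - 95\right) = \left(-4428\right) 38674 = -171248472$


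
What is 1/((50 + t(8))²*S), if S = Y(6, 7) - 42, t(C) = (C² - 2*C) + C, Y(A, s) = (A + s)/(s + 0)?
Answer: -7/3157316 ≈ -2.2171e-6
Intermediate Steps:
Y(A, s) = (A + s)/s
t(C) = C² - C
S = -281/7 (S = (6 + 7)/7 - 42 = (⅐)*13 - 42 = 13/7 - 42 = -281/7 ≈ -40.143)
1/((50 + t(8))²*S) = 1/((50 + 8*(-1 + 8))²*(-281/7)) = 1/((50 + 8*7)²*(-281/7)) = 1/((50 + 56)²*(-281/7)) = 1/(106²*(-281/7)) = 1/(11236*(-281/7)) = 1/(-3157316/7) = -7/3157316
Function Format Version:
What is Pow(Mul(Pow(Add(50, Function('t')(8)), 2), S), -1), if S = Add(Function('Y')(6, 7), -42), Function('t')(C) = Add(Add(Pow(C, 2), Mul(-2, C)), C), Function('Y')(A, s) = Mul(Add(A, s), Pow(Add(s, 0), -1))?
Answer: Rational(-7, 3157316) ≈ -2.2171e-6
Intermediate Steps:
Function('Y')(A, s) = Mul(Pow(s, -1), Add(A, s)) (Function('Y')(A, s) = Mul(Add(A, s), Pow(s, -1)) = Mul(Pow(s, -1), Add(A, s)))
Function('t')(C) = Add(Pow(C, 2), Mul(-1, C))
S = Rational(-281, 7) (S = Add(Mul(Pow(7, -1), Add(6, 7)), -42) = Add(Mul(Rational(1, 7), 13), -42) = Add(Rational(13, 7), -42) = Rational(-281, 7) ≈ -40.143)
Pow(Mul(Pow(Add(50, Function('t')(8)), 2), S), -1) = Pow(Mul(Pow(Add(50, Mul(8, Add(-1, 8))), 2), Rational(-281, 7)), -1) = Pow(Mul(Pow(Add(50, Mul(8, 7)), 2), Rational(-281, 7)), -1) = Pow(Mul(Pow(Add(50, 56), 2), Rational(-281, 7)), -1) = Pow(Mul(Pow(106, 2), Rational(-281, 7)), -1) = Pow(Mul(11236, Rational(-281, 7)), -1) = Pow(Rational(-3157316, 7), -1) = Rational(-7, 3157316)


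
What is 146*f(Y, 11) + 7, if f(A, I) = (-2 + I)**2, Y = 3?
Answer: 11833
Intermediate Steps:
146*f(Y, 11) + 7 = 146*(-2 + 11)**2 + 7 = 146*9**2 + 7 = 146*81 + 7 = 11826 + 7 = 11833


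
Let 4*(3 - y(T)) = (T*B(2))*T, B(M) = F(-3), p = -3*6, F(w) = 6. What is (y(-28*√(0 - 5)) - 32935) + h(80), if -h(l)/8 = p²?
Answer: -29644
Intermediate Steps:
p = -18
B(M) = 6
h(l) = -2592 (h(l) = -8*(-18)² = -8*324 = -2592)
y(T) = 3 - 3*T²/2 (y(T) = 3 - T*6*T/4 = 3 - 6*T*T/4 = 3 - 3*T²/2)
(y(-28*√(0 - 5)) - 32935) + h(80) = ((3 - 3*(-28*√(0 - 5))²/2) - 32935) - 2592 = ((3 - 3*(-28*I*√5)²/2) - 32935) - 2592 = ((3 - 3/2*(-3920)) - 32935) - 2592 = ((3 + 5880) - 32935) - 2592 = (5883 - 32935) - 2592 = -27052 - 2592 = -29644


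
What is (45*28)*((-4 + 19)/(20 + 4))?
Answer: 1575/2 ≈ 787.50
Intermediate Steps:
(45*28)*((-4 + 19)/(20 + 4)) = 1260*(15/24) = 1260*(15*(1/24)) = 1260*(5/8) = 1575/2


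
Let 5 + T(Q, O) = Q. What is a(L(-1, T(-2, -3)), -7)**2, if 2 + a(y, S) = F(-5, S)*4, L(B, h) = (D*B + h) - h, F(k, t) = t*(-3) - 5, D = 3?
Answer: 3844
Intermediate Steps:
T(Q, O) = -5 + Q
F(k, t) = -5 - 3*t (F(k, t) = -3*t - 5 = -5 - 3*t)
L(B, h) = 3*B (L(B, h) = (3*B + h) - h = (h + 3*B) - h = 3*B)
a(y, S) = -22 - 12*S (a(y, S) = -2 + (-5 - 3*S)*4 = -2 + (-20 - 12*S) = -22 - 12*S)
a(L(-1, T(-2, -3)), -7)**2 = (-22 - 12*(-7))**2 = (-22 + 84)**2 = 62**2 = 3844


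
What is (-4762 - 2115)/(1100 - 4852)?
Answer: 6877/3752 ≈ 1.8329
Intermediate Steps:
(-4762 - 2115)/(1100 - 4852) = -6877/(-3752) = -6877*(-1/3752) = 6877/3752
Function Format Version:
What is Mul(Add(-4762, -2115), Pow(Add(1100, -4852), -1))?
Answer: Rational(6877, 3752) ≈ 1.8329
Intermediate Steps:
Mul(Add(-4762, -2115), Pow(Add(1100, -4852), -1)) = Mul(-6877, Pow(-3752, -1)) = Mul(-6877, Rational(-1, 3752)) = Rational(6877, 3752)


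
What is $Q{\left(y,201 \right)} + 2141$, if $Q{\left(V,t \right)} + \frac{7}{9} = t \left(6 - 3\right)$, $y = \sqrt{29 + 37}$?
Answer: $\frac{24689}{9} \approx 2743.2$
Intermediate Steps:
$y = \sqrt{66} \approx 8.124$
$Q{\left(V,t \right)} = - \frac{7}{9} + 3 t$ ($Q{\left(V,t \right)} = - \frac{7}{9} + t \left(6 - 3\right) = - \frac{7}{9} + t 3 = - \frac{7}{9} + 3 t$)
$Q{\left(y,201 \right)} + 2141 = \left(- \frac{7}{9} + 3 \cdot 201\right) + 2141 = \left(- \frac{7}{9} + 603\right) + 2141 = \frac{5420}{9} + 2141 = \frac{24689}{9}$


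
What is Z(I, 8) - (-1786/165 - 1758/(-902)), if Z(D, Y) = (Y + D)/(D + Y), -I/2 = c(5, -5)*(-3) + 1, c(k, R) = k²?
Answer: 66806/6765 ≈ 9.8752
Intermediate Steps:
I = 148 (I = -2*(5²*(-3) + 1) = -2*(25*(-3) + 1) = -2*(-75 + 1) = -2*(-74) = 148)
Z(D, Y) = 1 (Z(D, Y) = (D + Y)/(D + Y) = 1)
Z(I, 8) - (-1786/165 - 1758/(-902)) = 1 - (-1786/165 - 1758/(-902)) = 1 - (-1786*1/165 - 1758*(-1/902)) = 1 - (-1786/165 + 879/451) = 1 - 1*(-60041/6765) = 1 + 60041/6765 = 66806/6765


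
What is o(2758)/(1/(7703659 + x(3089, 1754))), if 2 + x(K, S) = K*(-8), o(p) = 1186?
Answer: 9107228770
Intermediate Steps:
x(K, S) = -2 - 8*K (x(K, S) = -2 + K*(-8) = -2 - 8*K)
o(2758)/(1/(7703659 + x(3089, 1754))) = 1186/(1/(7703659 + (-2 - 8*3089))) = 1186/(1/(7703659 + (-2 - 24712))) = 1186/(1/(7703659 - 24714)) = 1186/(1/7678945) = 1186*7678945 = 9107228770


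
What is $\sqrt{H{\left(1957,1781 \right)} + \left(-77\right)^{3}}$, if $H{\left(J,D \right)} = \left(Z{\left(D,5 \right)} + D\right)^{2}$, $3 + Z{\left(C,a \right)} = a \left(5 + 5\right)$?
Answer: $\sqrt{2885051} \approx 1698.5$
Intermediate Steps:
$Z{\left(C,a \right)} = -3 + 10 a$ ($Z{\left(C,a \right)} = -3 + a \left(5 + 5\right) = -3 + a 10 = -3 + 10 a$)
$H{\left(J,D \right)} = \left(47 + D\right)^{2}$ ($H{\left(J,D \right)} = \left(\left(-3 + 10 \cdot 5\right) + D\right)^{2} = \left(\left(-3 + 50\right) + D\right)^{2} = \left(47 + D\right)^{2}$)
$\sqrt{H{\left(1957,1781 \right)} + \left(-77\right)^{3}} = \sqrt{\left(47 + 1781\right)^{2} + \left(-77\right)^{3}} = \sqrt{1828^{2} - 456533} = \sqrt{3341584 - 456533} = \sqrt{2885051}$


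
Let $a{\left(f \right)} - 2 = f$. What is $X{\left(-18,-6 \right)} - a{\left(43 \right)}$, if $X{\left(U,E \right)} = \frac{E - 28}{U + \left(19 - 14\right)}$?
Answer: $- \frac{551}{13} \approx -42.385$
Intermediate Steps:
$X{\left(U,E \right)} = \frac{-28 + E}{5 + U}$ ($X{\left(U,E \right)} = \frac{-28 + E}{U + \left(19 - 14\right)} = \frac{-28 + E}{U + 5} = \frac{-28 + E}{5 + U}$)
$a{\left(f \right)} = 2 + f$
$X{\left(-18,-6 \right)} - a{\left(43 \right)} = \frac{-28 - 6}{5 - 18} - \left(2 + 43\right) = \frac{1}{-13} \left(-34\right) - 45 = \left(- \frac{1}{13}\right) \left(-34\right) - 45 = \frac{34}{13} - 45 = - \frac{551}{13}$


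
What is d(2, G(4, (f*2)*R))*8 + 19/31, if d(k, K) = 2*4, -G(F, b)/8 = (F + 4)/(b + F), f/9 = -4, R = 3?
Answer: 2003/31 ≈ 64.613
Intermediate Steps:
f = -36 (f = 9*(-4) = -36)
G(F, b) = -8*(4 + F)/(F + b) (G(F, b) = -8*(F + 4)/(b + F) = -8*(4 + F)/(F + b))
d(k, K) = 8
d(2, G(4, (f*2)*R))*8 + 19/31 = 8*8 + 19/31 = 64 + 19*(1/31) = 64 + 19/31 = 2003/31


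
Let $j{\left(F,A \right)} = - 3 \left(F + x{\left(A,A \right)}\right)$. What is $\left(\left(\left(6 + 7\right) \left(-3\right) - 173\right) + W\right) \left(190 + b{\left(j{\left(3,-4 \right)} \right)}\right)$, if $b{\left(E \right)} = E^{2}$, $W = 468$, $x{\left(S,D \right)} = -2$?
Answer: $50944$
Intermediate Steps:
$j{\left(F,A \right)} = 6 - 3 F$ ($j{\left(F,A \right)} = - 3 \left(F - 2\right) = - 3 \left(-2 + F\right) = 6 - 3 F$)
$\left(\left(\left(6 + 7\right) \left(-3\right) - 173\right) + W\right) \left(190 + b{\left(j{\left(3,-4 \right)} \right)}\right) = \left(\left(\left(6 + 7\right) \left(-3\right) - 173\right) + 468\right) \left(190 + \left(6 - 9\right)^{2}\right) = \left(\left(13 \left(-3\right) - 173\right) + 468\right) \left(190 + \left(6 - 9\right)^{2}\right) = \left(\left(-39 - 173\right) + 468\right) \left(190 + \left(-3\right)^{2}\right) = \left(-212 + 468\right) \left(190 + 9\right) = 256 \cdot 199 = 50944$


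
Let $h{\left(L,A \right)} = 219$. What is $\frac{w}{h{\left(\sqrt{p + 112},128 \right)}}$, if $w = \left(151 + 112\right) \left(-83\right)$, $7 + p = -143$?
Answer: $- \frac{21829}{219} \approx -99.676$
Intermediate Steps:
$p = -150$ ($p = -7 - 143 = -150$)
$w = -21829$ ($w = 263 \left(-83\right) = -21829$)
$\frac{w}{h{\left(\sqrt{p + 112},128 \right)}} = - \frac{21829}{219}$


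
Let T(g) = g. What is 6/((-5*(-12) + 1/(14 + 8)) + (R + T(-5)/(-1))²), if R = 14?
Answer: 132/9263 ≈ 0.014250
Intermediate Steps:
6/((-5*(-12) + 1/(14 + 8)) + (R + T(-5)/(-1))²) = 6/((-5*(-12) + 1/(14 + 8)) + (14 - 5/(-1))²) = 6/((60 + 1/22) + (14 - 5*(-1))²) = 6/((60 + 1/22) + (14 + 5)²) = 6/(1321/22 + 19²) = 6/(1321/22 + 361) = 6/(9263/22) = (22/9263)*6 = 132/9263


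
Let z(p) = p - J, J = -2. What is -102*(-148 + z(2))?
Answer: 14688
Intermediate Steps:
z(p) = 2 + p (z(p) = p - 1*(-2) = p + 2 = 2 + p)
-102*(-148 + z(2)) = -102*(-148 + (2 + 2)) = -102*(-148 + 4) = -102*(-144) = 14688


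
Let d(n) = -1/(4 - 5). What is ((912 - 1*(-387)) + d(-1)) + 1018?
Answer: 2318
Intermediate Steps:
d(n) = 1 (d(n) = -1/(-1) = -1*(-1) = 1)
((912 - 1*(-387)) + d(-1)) + 1018 = ((912 - 1*(-387)) + 1) + 1018 = ((912 + 387) + 1) + 1018 = (1299 + 1) + 1018 = 1300 + 1018 = 2318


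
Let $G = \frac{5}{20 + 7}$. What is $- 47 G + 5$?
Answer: $- \frac{100}{27} \approx -3.7037$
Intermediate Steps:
$G = \frac{5}{27} \approx 0.18519$
$- 47 G + 5 = \left(-47\right) \frac{5}{27} + 5 = - \frac{235}{27} + 5 = - \frac{100}{27}$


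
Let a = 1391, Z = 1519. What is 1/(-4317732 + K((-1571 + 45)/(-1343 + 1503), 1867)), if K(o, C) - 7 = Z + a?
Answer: -1/4314815 ≈ -2.3176e-7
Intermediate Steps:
K(o, C) = 2917 (K(o, C) = 7 + (1519 + 1391) = 7 + 2910 = 2917)
1/(-4317732 + K((-1571 + 45)/(-1343 + 1503), 1867)) = 1/(-4317732 + 2917) = 1/(-4314815) = -1/4314815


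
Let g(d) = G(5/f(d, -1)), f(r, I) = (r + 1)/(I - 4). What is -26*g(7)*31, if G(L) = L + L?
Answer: 10075/2 ≈ 5037.5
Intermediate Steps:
f(r, I) = (1 + r)/(-4 + I)
G(L) = 2*L
g(d) = 10/(-⅕ - d/5) (g(d) = 2*(5/(((1 + d)/(-4 - 1)))) = 2*(5/(((1 + d)/(-5)))) = 2*(5/((-(1 + d)/5))) = 2*(5/(-⅕ - d/5)) = 10/(-⅕ - d/5))
-26*g(7)*31 = -(-1300)/(1 + 7)*31 = -(-1300)/8*31 = -26*(-25/4)*31 = (325/2)*31 = 10075/2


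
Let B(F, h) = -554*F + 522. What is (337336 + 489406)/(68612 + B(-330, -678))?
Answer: 413371/125977 ≈ 3.2813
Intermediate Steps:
B(F, h) = 522 - 554*F
(337336 + 489406)/(68612 + B(-330, -678)) = (337336 + 489406)/(68612 + (522 - 554*(-330))) = 826742/(68612 + (522 + 182820)) = 826742/(68612 + 183342) = 826742/251954 = 826742*(1/251954) = 413371/125977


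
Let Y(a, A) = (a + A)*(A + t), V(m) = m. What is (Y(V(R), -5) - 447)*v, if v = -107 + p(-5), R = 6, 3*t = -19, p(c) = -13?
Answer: 55000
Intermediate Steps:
t = -19/3 (t = (1/3)*(-19) = -19/3 ≈ -6.3333)
v = -120 (v = -107 - 13 = -120)
Y(a, A) = (-19/3 + A)*(A + a) (Y(a, A) = (a + A)*(A - 19/3) = (A + a)*(-19/3 + A) = (-19/3 + A)*(A + a))
(Y(V(R), -5) - 447)*v = (((-5)**2 - 19/3*(-5) - 19/3*6 - 5*6) - 447)*(-120) = ((25 + 95/3 - 38 - 30) - 447)*(-120) = (-34/3 - 447)*(-120) = -1375/3*(-120) = 55000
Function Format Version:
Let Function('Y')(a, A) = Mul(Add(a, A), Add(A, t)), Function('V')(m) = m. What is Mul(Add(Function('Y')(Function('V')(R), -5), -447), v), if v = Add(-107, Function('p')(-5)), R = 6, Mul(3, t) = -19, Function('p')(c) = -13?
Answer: 55000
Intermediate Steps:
t = Rational(-19, 3) (t = Mul(Rational(1, 3), -19) = Rational(-19, 3) ≈ -6.3333)
v = -120 (v = Add(-107, -13) = -120)
Function('Y')(a, A) = Mul(Add(Rational(-19, 3), A), Add(A, a)) (Function('Y')(a, A) = Mul(Add(a, A), Add(A, Rational(-19, 3))) = Mul(Add(A, a), Add(Rational(-19, 3), A)) = Mul(Add(Rational(-19, 3), A), Add(A, a)))
Mul(Add(Function('Y')(Function('V')(R), -5), -447), v) = Mul(Add(Add(Pow(-5, 2), Mul(Rational(-19, 3), -5), Mul(Rational(-19, 3), 6), Mul(-5, 6)), -447), -120) = Mul(Add(Add(25, Rational(95, 3), -38, -30), -447), -120) = Mul(Add(Rational(-34, 3), -447), -120) = Mul(Rational(-1375, 3), -120) = 55000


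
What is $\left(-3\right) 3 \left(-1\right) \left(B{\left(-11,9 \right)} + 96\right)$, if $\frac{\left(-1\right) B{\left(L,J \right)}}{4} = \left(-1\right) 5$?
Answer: $1044$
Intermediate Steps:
$B{\left(L,J \right)} = 20$ ($B{\left(L,J \right)} = - 4 \left(\left(-1\right) 5\right) = \left(-4\right) \left(-5\right) = 20$)
$\left(-3\right) 3 \left(-1\right) \left(B{\left(-11,9 \right)} + 96\right) = \left(-3\right) 3 \left(-1\right) \left(20 + 96\right) = \left(-9\right) \left(-1\right) 116 = 9 \cdot 116 = 1044$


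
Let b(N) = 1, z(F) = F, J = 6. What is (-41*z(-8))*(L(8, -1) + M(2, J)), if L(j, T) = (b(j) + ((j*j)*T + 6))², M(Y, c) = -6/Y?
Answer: 1064688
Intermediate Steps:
L(j, T) = (7 + T*j²)² (L(j, T) = (1 + ((j*j)*T + 6))² = (1 + (j²*T + 6))² = (1 + (T*j² + 6))² = (1 + (6 + T*j²))² = (7 + T*j²)²)
(-41*z(-8))*(L(8, -1) + M(2, J)) = (-41*(-8))*((7 - 1*8²)² - 6/2) = 328*((7 - 1*64)² - 6*½) = 328*((7 - 64)² - 3) = 328*((-57)² - 3) = 328*(3249 - 3) = 328*3246 = 1064688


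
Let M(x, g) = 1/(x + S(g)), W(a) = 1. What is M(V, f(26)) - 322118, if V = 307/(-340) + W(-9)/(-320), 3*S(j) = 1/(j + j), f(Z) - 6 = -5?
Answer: -3887014226/12067 ≈ -3.2212e+5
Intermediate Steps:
f(Z) = 1 (f(Z) = 6 - 5 = 1)
S(j) = 1/(6*j) (S(j) = 1/(3*(j + j)) = 1/(3*((2*j))) = (1/(2*j))/3 = 1/(6*j))
V = -4929/5440 (V = 307/(-340) + 1/(-320) = 307*(-1/340) + 1*(-1/320) = -307/340 - 1/320 = -4929/5440 ≈ -0.90607)
M(x, g) = 1/(x + 1/(6*g))
M(V, f(26)) - 322118 = 6*1/(1 + 6*1*(-4929/5440)) - 322118 = 6*1/(1 - 14787/2720) - 322118 = 6*1/(-12067/2720) - 322118 = 6*1*(-2720/12067) - 322118 = -16320/12067 - 322118 = -3887014226/12067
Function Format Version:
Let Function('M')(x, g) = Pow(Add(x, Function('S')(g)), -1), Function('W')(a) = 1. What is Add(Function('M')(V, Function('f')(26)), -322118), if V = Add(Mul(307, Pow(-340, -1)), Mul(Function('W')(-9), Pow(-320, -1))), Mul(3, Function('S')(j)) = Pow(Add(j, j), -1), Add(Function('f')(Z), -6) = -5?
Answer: Rational(-3887014226, 12067) ≈ -3.2212e+5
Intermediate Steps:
Function('f')(Z) = 1 (Function('f')(Z) = Add(6, -5) = 1)
Function('S')(j) = Mul(Rational(1, 6), Pow(j, -1)) (Function('S')(j) = Mul(Rational(1, 3), Pow(Add(j, j), -1)) = Mul(Rational(1, 3), Pow(Mul(2, j), -1)) = Mul(Rational(1, 3), Mul(Rational(1, 2), Pow(j, -1))) = Mul(Rational(1, 6), Pow(j, -1)))
V = Rational(-4929, 5440) (V = Add(Mul(307, Pow(-340, -1)), Mul(1, Pow(-320, -1))) = Add(Mul(307, Rational(-1, 340)), Mul(1, Rational(-1, 320))) = Add(Rational(-307, 340), Rational(-1, 320)) = Rational(-4929, 5440) ≈ -0.90607)
Function('M')(x, g) = Pow(Add(x, Mul(Rational(1, 6), Pow(g, -1))), -1)
Add(Function('M')(V, Function('f')(26)), -322118) = Add(Mul(6, 1, Pow(Add(1, Mul(6, 1, Rational(-4929, 5440))), -1)), -322118) = Add(Mul(6, 1, Pow(Add(1, Rational(-14787, 2720)), -1)), -322118) = Add(Mul(6, 1, Pow(Rational(-12067, 2720), -1)), -322118) = Add(Mul(6, 1, Rational(-2720, 12067)), -322118) = Add(Rational(-16320, 12067), -322118) = Rational(-3887014226, 12067)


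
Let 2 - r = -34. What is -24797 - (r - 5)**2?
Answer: -25758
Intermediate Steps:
r = 36 (r = 2 - 1*(-34) = 2 + 34 = 36)
-24797 - (r - 5)**2 = -24797 - (36 - 5)**2 = -24797 - 1*31**2 = -24797 - 1*961 = -24797 - 961 = -25758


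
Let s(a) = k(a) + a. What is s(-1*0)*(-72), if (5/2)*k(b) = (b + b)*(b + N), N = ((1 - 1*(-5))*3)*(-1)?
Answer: 0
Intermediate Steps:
N = -18 (N = ((1 + 5)*3)*(-1) = (6*3)*(-1) = 18*(-1) = -18)
k(b) = 4*b*(-18 + b)/5 (k(b) = 2*((b + b)*(b - 18))/5 = 2*((2*b)*(-18 + b))/5 = 2*(2*b*(-18 + b))/5 = 4*b*(-18 + b)/5)
s(a) = a + 4*a*(-18 + a)/5 (s(a) = 4*a*(-18 + a)/5 + a = a + 4*a*(-18 + a)/5)
s(-1*0)*(-72) = ((-1*0)*(-67 + 4*(-1*0))/5)*(-72) = ((⅕)*0*(-67 + 4*0))*(-72) = ((⅕)*0*(-67 + 0))*(-72) = ((⅕)*0*(-67))*(-72) = 0*(-72) = 0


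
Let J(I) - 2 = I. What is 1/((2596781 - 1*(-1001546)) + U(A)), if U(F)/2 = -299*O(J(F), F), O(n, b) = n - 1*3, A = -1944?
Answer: 1/4761437 ≈ 2.1002e-7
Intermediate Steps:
J(I) = 2 + I
O(n, b) = -3 + n (O(n, b) = n - 3 = -3 + n)
U(F) = 598 - 598*F (U(F) = 2*(-299*(-3 + (2 + F))) = 2*(-299*(-1 + F)) = 2*(299 - 299*F) = 598 - 598*F)
1/((2596781 - 1*(-1001546)) + U(A)) = 1/((2596781 - 1*(-1001546)) + (598 - 598*(-1944))) = 1/((2596781 + 1001546) + (598 + 1162512)) = 1/(3598327 + 1163110) = 1/4761437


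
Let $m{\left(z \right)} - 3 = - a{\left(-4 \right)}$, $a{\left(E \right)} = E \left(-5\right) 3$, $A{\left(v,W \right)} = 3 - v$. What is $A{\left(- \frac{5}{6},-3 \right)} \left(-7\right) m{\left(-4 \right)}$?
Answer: $\frac{3059}{2} \approx 1529.5$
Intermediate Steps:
$a{\left(E \right)} = - 15 E$ ($a{\left(E \right)} = - 5 E 3 = - 15 E$)
$m{\left(z \right)} = -57$ ($m{\left(z \right)} = 3 - \left(-15\right) \left(-4\right) = 3 - 60 = -57$)
$A{\left(- \frac{5}{6},-3 \right)} \left(-7\right) m{\left(-4 \right)} = \left(3 - - \frac{5}{6}\right) \left(-7\right) \left(-57\right) = \left(3 + \frac{5}{6}\right) \left(-7\right) \left(-57\right) = \frac{23}{6} \left(-7\right) \left(-57\right) = \left(- \frac{161}{6}\right) \left(-57\right) = \frac{3059}{2}$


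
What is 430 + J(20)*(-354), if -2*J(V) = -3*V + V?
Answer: -6650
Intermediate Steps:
J(V) = V (J(V) = -(-3*V + V)/2 = -(-1)*V = V)
430 + J(20)*(-354) = 430 + 20*(-354) = 430 - 7080 = -6650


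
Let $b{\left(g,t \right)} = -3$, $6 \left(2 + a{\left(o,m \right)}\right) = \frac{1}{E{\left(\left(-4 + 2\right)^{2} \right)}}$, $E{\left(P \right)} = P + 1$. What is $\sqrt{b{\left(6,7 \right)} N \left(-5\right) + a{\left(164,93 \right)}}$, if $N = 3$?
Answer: $\frac{\sqrt{38730}}{30} \approx 6.56$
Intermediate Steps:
$E{\left(P \right)} = 1 + P$
$a{\left(o,m \right)} = - \frac{59}{30}$ ($a{\left(o,m \right)} = -2 + \frac{1}{6 \left(1 + \left(-4 + 2\right)^{2}\right)} = -2 + \frac{1}{6 \left(1 + \left(-2\right)^{2}\right)} = -2 + \frac{1}{6 \left(1 + 4\right)} = -2 + \frac{1}{6 \cdot 5} = -2 + \frac{1}{6} \cdot \frac{1}{5} = -2 + \frac{1}{30} = - \frac{59}{30}$)
$\sqrt{b{\left(6,7 \right)} N \left(-5\right) + a{\left(164,93 \right)}} = \sqrt{\left(-3\right) 3 \left(-5\right) - \frac{59}{30}} = \sqrt{\left(-9\right) \left(-5\right) - \frac{59}{30}} = \sqrt{45 - \frac{59}{30}} = \sqrt{\frac{1291}{30}} = \frac{\sqrt{38730}}{30}$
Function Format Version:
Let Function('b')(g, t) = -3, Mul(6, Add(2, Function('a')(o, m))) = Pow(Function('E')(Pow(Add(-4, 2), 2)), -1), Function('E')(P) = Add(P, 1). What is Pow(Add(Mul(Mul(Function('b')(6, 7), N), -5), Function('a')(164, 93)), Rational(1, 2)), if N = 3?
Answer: Mul(Rational(1, 30), Pow(38730, Rational(1, 2))) ≈ 6.5600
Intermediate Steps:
Function('E')(P) = Add(1, P)
Function('a')(o, m) = Rational(-59, 30) (Function('a')(o, m) = Add(-2, Mul(Rational(1, 6), Pow(Add(1, Pow(Add(-4, 2), 2)), -1))) = Add(-2, Mul(Rational(1, 6), Pow(Add(1, Pow(-2, 2)), -1))) = Add(-2, Mul(Rational(1, 6), Pow(Add(1, 4), -1))) = Add(-2, Mul(Rational(1, 6), Pow(5, -1))) = Add(-2, Mul(Rational(1, 6), Rational(1, 5))) = Add(-2, Rational(1, 30)) = Rational(-59, 30))
Pow(Add(Mul(Mul(Function('b')(6, 7), N), -5), Function('a')(164, 93)), Rational(1, 2)) = Pow(Add(Mul(Mul(-3, 3), -5), Rational(-59, 30)), Rational(1, 2)) = Pow(Add(Mul(-9, -5), Rational(-59, 30)), Rational(1, 2)) = Pow(Add(45, Rational(-59, 30)), Rational(1, 2)) = Pow(Rational(1291, 30), Rational(1, 2)) = Mul(Rational(1, 30), Pow(38730, Rational(1, 2)))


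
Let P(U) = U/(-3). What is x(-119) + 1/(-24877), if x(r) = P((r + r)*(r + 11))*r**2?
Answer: -3018362431897/24877 ≈ -1.2133e+8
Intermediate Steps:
P(U) = -U/3 (P(U) = U*(-1/3) = -U/3)
x(r) = -2*r**3*(11 + r)/3 (x(r) = (-(r + r)*(r + 11)/3)*r**2 = (-2*r*(11 + r)/3)*r**2 = -2*r**3*(11 + r)/3)
x(-119) + 1/(-24877) = (2/3)*(-119)**3*(-11 - 1*(-119)) + 1/(-24877) = (2/3)*(-1685159)*(-11 + 119) - 1/24877 = (2/3)*(-1685159)*108 - 1/24877 = -121331448 - 1/24877 = -3018362431897/24877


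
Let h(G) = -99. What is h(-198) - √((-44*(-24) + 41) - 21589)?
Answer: -99 - 2*I*√5123 ≈ -99.0 - 143.15*I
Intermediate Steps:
h(-198) - √((-44*(-24) + 41) - 21589) = -99 - √((-44*(-24) + 41) - 21589) = -99 - √((1056 + 41) - 21589) = -99 - √(1097 - 21589) = -99 - √(-20492) = -99 - 2*I*√5123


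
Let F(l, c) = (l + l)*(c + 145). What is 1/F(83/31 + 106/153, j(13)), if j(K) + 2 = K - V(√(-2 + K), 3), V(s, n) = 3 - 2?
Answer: 153/159850 ≈ 0.00095715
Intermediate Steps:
V(s, n) = 1
j(K) = -3 + K (j(K) = -2 + (K - 1*1) = -2 + (K - 1) = -2 + (-1 + K) = -3 + K)
F(l, c) = 2*l*(145 + c) (F(l, c) = (2*l)*(145 + c) = 2*l*(145 + c))
1/F(83/31 + 106/153, j(13)) = 1/(2*(83/31 + 106/153)*(145 + (-3 + 13))) = 1/(2*(83*(1/31) + 106*(1/153))*(145 + 10)) = 1/(2*(83/31 + 106/153)*155) = 1/(2*(15985/4743)*155) = 1/(159850/153) = 153/159850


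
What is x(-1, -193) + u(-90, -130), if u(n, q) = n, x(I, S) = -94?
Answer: -184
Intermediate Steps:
x(-1, -193) + u(-90, -130) = -94 - 90 = -184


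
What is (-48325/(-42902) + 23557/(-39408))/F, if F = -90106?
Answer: -446874593/76170296866848 ≈ -5.8668e-6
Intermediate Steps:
(-48325/(-42902) + 23557/(-39408))/F = (-48325/(-42902) + 23557/(-39408))/(-90106) = (-48325*(-1/42902) + 23557*(-1/39408))*(-1/90106) = (48325/42902 - 23557/39408)*(-1/90106) = (446874593/845341008)*(-1/90106) = -446874593/76170296866848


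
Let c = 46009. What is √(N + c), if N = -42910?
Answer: √3099 ≈ 55.669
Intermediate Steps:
√(N + c) = √(-42910 + 46009) = √3099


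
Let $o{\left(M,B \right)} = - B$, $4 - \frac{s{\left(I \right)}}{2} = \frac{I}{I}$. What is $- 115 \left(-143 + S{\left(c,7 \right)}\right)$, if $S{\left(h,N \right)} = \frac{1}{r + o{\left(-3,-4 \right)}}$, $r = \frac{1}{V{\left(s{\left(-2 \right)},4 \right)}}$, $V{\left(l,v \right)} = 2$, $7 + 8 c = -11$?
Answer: $\frac{147775}{9} \approx 16419.0$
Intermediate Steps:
$c = - \frac{9}{4}$ ($c = - \frac{7}{8} + \frac{1}{8} \left(-11\right) = - \frac{7}{8} - \frac{11}{8} = - \frac{9}{4} \approx -2.25$)
$s{\left(I \right)} = 6$ ($s{\left(I \right)} = 8 - 2 \frac{I}{I} = 8 - 2 = 6$)
$r = \frac{1}{2} \approx 0.5$
$S{\left(h,N \right)} = \frac{2}{9}$ ($S{\left(h,N \right)} = \frac{1}{\frac{1}{2} - -4} = \frac{1}{\frac{1}{2} + 4} = \frac{1}{\frac{9}{2}} = \frac{2}{9}$)
$- 115 \left(-143 + S{\left(c,7 \right)}\right) = - 115 \left(-143 + \frac{2}{9}\right) = \left(-115\right) \left(- \frac{1285}{9}\right) = \frac{147775}{9}$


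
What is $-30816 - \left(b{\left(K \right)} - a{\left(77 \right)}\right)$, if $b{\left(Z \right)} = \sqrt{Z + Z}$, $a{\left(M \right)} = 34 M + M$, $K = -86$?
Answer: $-28121 - 2 i \sqrt{43} \approx -28121.0 - 13.115 i$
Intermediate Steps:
$a{\left(M \right)} = 35 M$
$b{\left(Z \right)} = \sqrt{2} \sqrt{Z}$ ($b{\left(Z \right)} = \sqrt{2 Z} = \sqrt{2} \sqrt{Z}$)
$-30816 - \left(b{\left(K \right)} - a{\left(77 \right)}\right) = -30816 - \left(\sqrt{2} \sqrt{-86} - 35 \cdot 77\right) = -30816 - \left(\sqrt{2} i \sqrt{86} - 2695\right) = -30816 - \left(2 i \sqrt{43} - 2695\right) = -30816 - \left(-2695 + 2 i \sqrt{43}\right) = -30816 + \left(2695 - 2 i \sqrt{43}\right) = -28121 - 2 i \sqrt{43}$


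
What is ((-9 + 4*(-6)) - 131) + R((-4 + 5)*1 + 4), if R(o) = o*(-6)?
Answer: -194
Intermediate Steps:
R(o) = -6*o
((-9 + 4*(-6)) - 131) + R((-4 + 5)*1 + 4) = ((-9 + 4*(-6)) - 131) - 6*((-4 + 5)*1 + 4) = ((-9 - 24) - 131) - 6*(1*1 + 4) = (-33 - 131) - 6*(1 + 4) = -164 - 6*5 = -164 - 30 = -194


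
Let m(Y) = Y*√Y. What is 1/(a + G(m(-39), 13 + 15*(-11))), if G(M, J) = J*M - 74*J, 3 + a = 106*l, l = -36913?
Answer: -1300511/5074443418755 - 1976*I*√39/5074443418755 ≈ -2.5629e-7 - 2.4318e-9*I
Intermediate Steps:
a = -3912781 (a = -3 + 106*(-36913) = -3 - 3912778 = -3912781)
m(Y) = Y^(3/2)
G(M, J) = -74*J + J*M
1/(a + G(m(-39), 13 + 15*(-11))) = 1/(-3912781 + (13 + 15*(-11))*(-74 + (-39)^(3/2))) = 1/(-3912781 + (13 - 165)*(-74 - 39*I*√39)) = 1/(-3912781 - 152*(-74 - 39*I*√39)) = 1/(-3912781 + (11248 + 5928*I*√39)) = 1/(-3901533 + 5928*I*√39)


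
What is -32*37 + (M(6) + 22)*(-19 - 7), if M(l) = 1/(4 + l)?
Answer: -8793/5 ≈ -1758.6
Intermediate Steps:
-32*37 + (M(6) + 22)*(-19 - 7) = -32*37 + (1/(4 + 6) + 22)*(-19 - 7) = -1184 + (1/10 + 22)*(-26) = -1184 + (221/10)*(-26) = -1184 - 2873/5 = -8793/5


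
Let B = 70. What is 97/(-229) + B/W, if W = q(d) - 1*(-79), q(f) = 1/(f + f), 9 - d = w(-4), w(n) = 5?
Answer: 66839/144957 ≈ 0.46110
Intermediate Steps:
d = 4 (d = 9 - 1*5 = 9 - 5 = 4)
q(f) = 1/(2*f)
W = 633/8 (W = (1/2)/4 - 1*(-79) = (1/2)*(1/4) + 79 = 1/8 + 79 = 633/8 ≈ 79.125)
97/(-229) + B/W = 97/(-229) + 70/(633/8) = 97*(-1/229) + 70*(8/633) = -97/229 + 560/633 = 66839/144957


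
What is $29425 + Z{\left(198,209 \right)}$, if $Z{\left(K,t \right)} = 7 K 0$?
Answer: $29425$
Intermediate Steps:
$Z{\left(K,t \right)} = 0$
$29425 + Z{\left(198,209 \right)} = 29425 + 0 = 29425$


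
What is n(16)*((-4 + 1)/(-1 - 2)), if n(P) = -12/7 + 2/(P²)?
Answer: -1529/896 ≈ -1.7065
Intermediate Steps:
n(P) = -12/7 + 2/P² (n(P) = -12*⅐ + 2/P² = -12/7 + 2/P²)
n(16)*((-4 + 1)/(-1 - 2)) = (-12/7 + 2/16²)*((-4 + 1)/(-1 - 2)) = (-12/7 + 2*(1/256))*(-3/(-3)) = (-12/7 + 1/128)*(-3*(-⅓)) = -1529/896*1 = -1529/896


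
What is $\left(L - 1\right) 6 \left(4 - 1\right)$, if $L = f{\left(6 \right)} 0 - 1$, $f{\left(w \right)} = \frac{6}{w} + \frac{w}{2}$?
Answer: $-36$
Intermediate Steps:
$f{\left(w \right)} = \frac{w}{2} + \frac{6}{w}$ ($f{\left(w \right)} = \frac{6}{w} + w \frac{1}{2} = \frac{6}{w} + \frac{w}{2} = \frac{w}{2} + \frac{6}{w}$)
$L = -1$ ($L = \left(\frac{1}{2} \cdot 6 + \frac{6}{6}\right) 0 - 1 = \left(3 + 6 \cdot \frac{1}{6}\right) 0 - 1 = \left(3 + 1\right) 0 - 1 = 4 \cdot 0 - 1 = 0 - 1 = -1$)
$\left(L - 1\right) 6 \left(4 - 1\right) = \left(-1 - 1\right) 6 \left(4 - 1\right) = \left(-2\right) 6 \left(4 - 1\right) = \left(-12\right) 3 = -36$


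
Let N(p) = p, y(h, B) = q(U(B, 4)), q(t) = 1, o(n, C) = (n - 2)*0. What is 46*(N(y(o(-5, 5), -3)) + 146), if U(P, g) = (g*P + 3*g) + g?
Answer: 6762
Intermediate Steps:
o(n, C) = 0 (o(n, C) = (-2 + n)*0 = 0)
U(P, g) = 4*g + P*g (U(P, g) = (P*g + 3*g) + g = (3*g + P*g) + g = 4*g + P*g)
y(h, B) = 1
46*(N(y(o(-5, 5), -3)) + 146) = 46*(1 + 146) = 46*147 = 6762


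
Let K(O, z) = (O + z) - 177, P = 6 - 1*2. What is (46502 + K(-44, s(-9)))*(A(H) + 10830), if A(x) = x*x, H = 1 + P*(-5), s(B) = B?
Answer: 517829952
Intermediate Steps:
P = 4 (P = 6 - 2 = 4)
H = -19 (H = 1 + 4*(-5) = 1 - 20 = -19)
K(O, z) = -177 + O + z
A(x) = x**2
(46502 + K(-44, s(-9)))*(A(H) + 10830) = (46502 + (-177 - 44 - 9))*((-19)**2 + 10830) = (46502 - 230)*(361 + 10830) = 46272*11191 = 517829952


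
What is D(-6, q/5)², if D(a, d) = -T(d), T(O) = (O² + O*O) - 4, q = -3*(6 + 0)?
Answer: 300304/625 ≈ 480.49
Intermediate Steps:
q = -18 (q = -3*6 = -18)
T(O) = -4 + 2*O² (T(O) = (O² + O²) - 4 = 2*O² - 4 = -4 + 2*O²)
D(a, d) = 4 - 2*d² (D(a, d) = -(-4 + 2*d²) = 4 - 2*d²)
D(-6, q/5)² = (4 - 2*(-18/5)²)² = (4 - 2*324/25)² = (4 - 648/25)² = (-548/25)² = 300304/625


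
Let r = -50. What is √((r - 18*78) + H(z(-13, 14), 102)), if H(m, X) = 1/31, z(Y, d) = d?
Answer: I*√1397263/31 ≈ 38.131*I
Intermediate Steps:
H(m, X) = 1/31
√((r - 18*78) + H(z(-13, 14), 102)) = √((-50 - 18*78) + 1/31) = √((-50 - 1404) + 1/31) = √(-1454 + 1/31) = √(-45073/31) = I*√1397263/31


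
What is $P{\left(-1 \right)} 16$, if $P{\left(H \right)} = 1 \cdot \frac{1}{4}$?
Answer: $4$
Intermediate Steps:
$P{\left(H \right)} = \frac{1}{4}$ ($P{\left(H \right)} = 1 \cdot \frac{1}{4} = \frac{1}{4}$)
$P{\left(-1 \right)} 16 = \frac{1}{4} \cdot 16 = 4$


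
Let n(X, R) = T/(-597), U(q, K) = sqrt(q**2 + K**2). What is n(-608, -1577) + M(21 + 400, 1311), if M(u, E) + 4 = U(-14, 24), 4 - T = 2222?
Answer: -170/597 + 2*sqrt(193) ≈ 27.500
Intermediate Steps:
T = -2218 (T = 4 - 1*2222 = 4 - 2222 = -2218)
U(q, K) = sqrt(K**2 + q**2)
n(X, R) = 2218/597 (n(X, R) = -2218/(-597) = -2218*(-1/597) = 2218/597)
M(u, E) = -4 + 2*sqrt(193) (M(u, E) = -4 + sqrt(24**2 + (-14)**2) = -4 + sqrt(576 + 196) = -4 + sqrt(772) = -4 + 2*sqrt(193))
n(-608, -1577) + M(21 + 400, 1311) = 2218/597 + (-4 + 2*sqrt(193)) = -170/597 + 2*sqrt(193)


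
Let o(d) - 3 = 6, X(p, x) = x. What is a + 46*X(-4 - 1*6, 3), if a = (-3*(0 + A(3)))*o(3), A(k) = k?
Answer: 57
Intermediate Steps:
o(d) = 9 (o(d) = 3 + 6 = 9)
a = -81 (a = -3*(0 + 3)*9 = -3*3*9 = -9*9 = -81)
a + 46*X(-4 - 1*6, 3) = -81 + 46*3 = -81 + 138 = 57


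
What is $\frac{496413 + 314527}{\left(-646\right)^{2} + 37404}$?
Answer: $\frac{40547}{22736} \approx 1.7834$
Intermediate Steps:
$\frac{496413 + 314527}{\left(-646\right)^{2} + 37404} = \frac{810940}{417316 + 37404} = \frac{810940}{454720} = 810940 \cdot \frac{1}{454720} = \frac{40547}{22736}$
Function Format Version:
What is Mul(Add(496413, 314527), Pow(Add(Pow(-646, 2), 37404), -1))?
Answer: Rational(40547, 22736) ≈ 1.7834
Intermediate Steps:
Mul(Add(496413, 314527), Pow(Add(Pow(-646, 2), 37404), -1)) = Mul(810940, Pow(Add(417316, 37404), -1)) = Mul(810940, Pow(454720, -1)) = Mul(810940, Rational(1, 454720)) = Rational(40547, 22736)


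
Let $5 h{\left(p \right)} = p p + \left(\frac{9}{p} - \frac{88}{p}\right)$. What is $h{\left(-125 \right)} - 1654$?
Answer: $\frac{919454}{625} \approx 1471.1$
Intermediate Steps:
$h{\left(p \right)} = - \frac{79}{5 p} + \frac{p^{2}}{5}$ ($h{\left(p \right)} = \frac{p p + \left(\frac{9}{p} - \frac{88}{p}\right)}{5} = \frac{p^{2} - \frac{79}{p}}{5} = - \frac{79}{5 p} + \frac{p^{2}}{5}$)
$h{\left(-125 \right)} - 1654 = \frac{-79 + \left(-125\right)^{3}}{5 \left(-125\right)} - 1654 = \frac{1}{5} \left(- \frac{1}{125}\right) \left(-79 - 1953125\right) - 1654 = \frac{1}{5} \left(- \frac{1}{125}\right) \left(-1953204\right) - 1654 = \frac{1953204}{625} - 1654 = \frac{919454}{625}$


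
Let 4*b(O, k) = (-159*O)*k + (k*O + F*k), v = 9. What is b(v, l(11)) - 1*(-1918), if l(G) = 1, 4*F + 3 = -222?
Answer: 24775/16 ≈ 1548.4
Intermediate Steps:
F = -225/4 (F = -3/4 + (1/4)*(-222) = -3/4 - 111/2 = -225/4 ≈ -56.250)
b(O, k) = -225*k/16 - 79*O*k/2 (b(O, k) = ((-159*O)*k + (k*O - 225*k/4))/4 = (-159*O*k + (O*k - 225*k/4))/4 = (-159*O*k + (-225*k/4 + O*k))/4 = (-225*k/4 - 158*O*k)/4 = -225*k/16 - 79*O*k/2)
b(v, l(11)) - 1*(-1918) = -1/16*1*(225 + 632*9) - 1*(-1918) = -1/16*1*(225 + 5688) + 1918 = -1/16*1*5913 + 1918 = -5913/16 + 1918 = 24775/16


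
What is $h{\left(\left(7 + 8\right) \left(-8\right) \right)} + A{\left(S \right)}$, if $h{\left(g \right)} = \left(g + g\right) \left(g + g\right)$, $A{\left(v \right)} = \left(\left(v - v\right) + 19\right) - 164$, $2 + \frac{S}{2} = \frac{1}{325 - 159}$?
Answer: $57455$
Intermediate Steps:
$S = - \frac{331}{83}$ ($S = -4 + \frac{2}{325 - 159} = -4 + \frac{2}{166} = -4 + 2 \cdot \frac{1}{166} = -4 + \frac{1}{83} = - \frac{331}{83} \approx -3.988$)
$A{\left(v \right)} = -145$ ($A{\left(v \right)} = \left(0 + 19\right) - 164 = 19 - 164 = -145$)
$h{\left(g \right)} = 4 g^{2}$ ($h{\left(g \right)} = 2 g 2 g = 4 g^{2}$)
$h{\left(\left(7 + 8\right) \left(-8\right) \right)} + A{\left(S \right)} = 4 \left(\left(7 + 8\right) \left(-8\right)\right)^{2} - 145 = 4 \left(15 \left(-8\right)\right)^{2} - 145 = 4 \left(-120\right)^{2} - 145 = 4 \cdot 14400 - 145 = 57600 - 145 = 57455$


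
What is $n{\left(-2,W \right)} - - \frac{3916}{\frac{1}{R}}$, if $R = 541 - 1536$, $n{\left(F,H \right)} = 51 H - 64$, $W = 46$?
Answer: $-3894138$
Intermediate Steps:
$n{\left(F,H \right)} = -64 + 51 H$
$R = -995$ ($R = 541 - 1536 = -995$)
$n{\left(-2,W \right)} - - \frac{3916}{\frac{1}{R}} = \left(-64 + 51 \cdot 46\right) - - \frac{3916}{\frac{1}{-995}} = \left(-64 + 2346\right) - - \frac{3916}{- \frac{1}{995}} = 2282 - \left(-3916\right) \left(-995\right) = 2282 - 3896420 = -3894138$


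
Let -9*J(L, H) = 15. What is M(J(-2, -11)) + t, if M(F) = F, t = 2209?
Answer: 6622/3 ≈ 2207.3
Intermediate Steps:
J(L, H) = -5/3 (J(L, H) = -⅑*15 = -5/3)
M(J(-2, -11)) + t = -5/3 + 2209 = 6622/3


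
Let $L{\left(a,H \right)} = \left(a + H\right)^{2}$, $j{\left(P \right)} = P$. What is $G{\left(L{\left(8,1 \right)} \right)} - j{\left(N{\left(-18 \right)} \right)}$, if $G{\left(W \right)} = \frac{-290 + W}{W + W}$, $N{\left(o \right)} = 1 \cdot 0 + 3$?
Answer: $- \frac{695}{162} \approx -4.2901$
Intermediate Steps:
$N{\left(o \right)} = 3$ ($N{\left(o \right)} = 0 + 3 = 3$)
$L{\left(a,H \right)} = \left(H + a\right)^{2}$
$G{\left(W \right)} = \frac{-290 + W}{2 W}$
$G{\left(L{\left(8,1 \right)} \right)} - j{\left(N{\left(-18 \right)} \right)} = \frac{-290 + \left(1 + 8\right)^{2}}{2 \left(1 + 8\right)^{2}} - 3 = \frac{-290 + 9^{2}}{2 \cdot 9^{2}} - 3 = \frac{-290 + 81}{2 \cdot 81} - 3 = \frac{1}{2} \cdot \frac{1}{81} \left(-209\right) - 3 = - \frac{209}{162} - 3 = - \frac{695}{162}$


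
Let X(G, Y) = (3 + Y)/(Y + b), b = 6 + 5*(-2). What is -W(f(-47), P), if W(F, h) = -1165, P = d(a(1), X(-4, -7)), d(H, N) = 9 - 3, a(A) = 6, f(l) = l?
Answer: 1165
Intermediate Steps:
b = -4 (b = 6 - 10 = -4)
X(G, Y) = (3 + Y)/(-4 + Y) (X(G, Y) = (3 + Y)/(Y - 4) = (3 + Y)/(-4 + Y))
d(H, N) = 6
P = 6
-W(f(-47), P) = -1*(-1165) = 1165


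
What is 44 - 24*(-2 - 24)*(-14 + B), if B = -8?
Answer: -13684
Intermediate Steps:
44 - 24*(-2 - 24)*(-14 + B) = 44 - 24*(-2 - 24)*(-14 - 8) = 44 - (-624)*(-22) = 44 - 24*572 = 44 - 13728 = -13684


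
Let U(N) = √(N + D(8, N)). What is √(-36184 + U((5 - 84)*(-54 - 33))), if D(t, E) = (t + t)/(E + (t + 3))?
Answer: √(-107171254744 + 1721*√20356740077)/1721 ≈ 190.0*I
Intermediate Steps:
D(t, E) = 2*t/(3 + E + t) (D(t, E) = (2*t)/(E + (3 + t)) = (2*t)/(3 + E + t) = 2*t/(3 + E + t))
U(N) = √(N + 16/(11 + N)) (U(N) = √(N + 2*8/(3 + N + 8)) = √(N + 2*8/(11 + N)) = √(N + 16/(11 + N)))
√(-36184 + U((5 - 84)*(-54 - 33))) = √(-36184 + √((16 + ((5 - 84)*(-54 - 33))*(11 + (5 - 84)*(-54 - 33)))/(11 + (5 - 84)*(-54 - 33)))) = √(-36184 + √((16 + (-79*(-87))*(11 - 79*(-87)))/(11 - 79*(-87)))) = √(-36184 + √((16 + 6873*(11 + 6873))/(11 + 6873))) = √(-36184 + √((16 + 6873*6884)/6884)) = √(-36184 + √((16 + 47313732)/6884)) = √(-36184 + √((1/6884)*47313748)) = √(-36184 + √(11828437/1721)) = √(-36184 + √20356740077/1721)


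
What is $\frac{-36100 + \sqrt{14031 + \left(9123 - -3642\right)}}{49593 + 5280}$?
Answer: $- \frac{36100}{54873} + \frac{2 \sqrt{6699}}{54873} \approx -0.6549$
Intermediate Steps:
$\frac{-36100 + \sqrt{14031 + \left(9123 - -3642\right)}}{49593 + 5280} = \frac{-36100 + \sqrt{14031 + \left(9123 + 3642\right)}}{54873} = \left(-36100 + \sqrt{14031 + 12765}\right) \frac{1}{54873} = \left(-36100 + \sqrt{26796}\right) \frac{1}{54873} = \left(-36100 + 2 \sqrt{6699}\right) \frac{1}{54873} = - \frac{36100}{54873} + \frac{2 \sqrt{6699}}{54873}$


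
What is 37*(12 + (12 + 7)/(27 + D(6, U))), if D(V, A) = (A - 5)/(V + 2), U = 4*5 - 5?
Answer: 52984/113 ≈ 468.88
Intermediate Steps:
U = 15 (U = 20 - 5 = 15)
D(V, A) = (-5 + A)/(2 + V)
37*(12 + (12 + 7)/(27 + D(6, U))) = 37*(12 + (12 + 7)/(27 + (-5 + 15)/(2 + 6))) = 37*(12 + 19/(27 + 10/8)) = 37*(12 + 19/(27 + (⅛)*10)) = 37*(12 + 19/(27 + 5/4)) = 37*(12 + 19/(113/4)) = 37*(12 + 19*(4/113)) = 37*(12 + 76/113) = 37*(1432/113) = 52984/113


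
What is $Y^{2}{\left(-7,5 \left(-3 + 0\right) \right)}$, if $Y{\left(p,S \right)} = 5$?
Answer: $25$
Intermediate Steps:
$Y^{2}{\left(-7,5 \left(-3 + 0\right) \right)} = 5^{2} = 25$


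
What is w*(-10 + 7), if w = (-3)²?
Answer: -27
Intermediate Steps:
w = 9
w*(-10 + 7) = 9*(-10 + 7) = 9*(-3) = -27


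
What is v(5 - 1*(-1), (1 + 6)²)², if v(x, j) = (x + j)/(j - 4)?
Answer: 121/81 ≈ 1.4938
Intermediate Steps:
v(x, j) = (j + x)/(-4 + j)
v(5 - 1*(-1), (1 + 6)²)² = (((1 + 6)² + (5 - 1*(-1)))/(-4 + (1 + 6)²))² = ((7² + (5 + 1))/(-4 + 7²))² = ((49 + 6)/(-4 + 49))² = (55/45)² = ((1/45)*55)² = (11/9)² = 121/81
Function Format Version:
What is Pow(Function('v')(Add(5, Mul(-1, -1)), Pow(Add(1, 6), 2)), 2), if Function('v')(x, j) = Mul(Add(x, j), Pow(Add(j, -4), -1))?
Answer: Rational(121, 81) ≈ 1.4938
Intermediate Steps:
Function('v')(x, j) = Mul(Pow(Add(-4, j), -1), Add(j, x)) (Function('v')(x, j) = Mul(Add(j, x), Pow(Add(-4, j), -1)) = Mul(Pow(Add(-4, j), -1), Add(j, x)))
Pow(Function('v')(Add(5, Mul(-1, -1)), Pow(Add(1, 6), 2)), 2) = Pow(Mul(Pow(Add(-4, Pow(Add(1, 6), 2)), -1), Add(Pow(Add(1, 6), 2), Add(5, Mul(-1, -1)))), 2) = Pow(Mul(Pow(Add(-4, Pow(7, 2)), -1), Add(Pow(7, 2), Add(5, 1))), 2) = Pow(Mul(Pow(Add(-4, 49), -1), Add(49, 6)), 2) = Pow(Mul(Pow(45, -1), 55), 2) = Pow(Mul(Rational(1, 45), 55), 2) = Pow(Rational(11, 9), 2) = Rational(121, 81)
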